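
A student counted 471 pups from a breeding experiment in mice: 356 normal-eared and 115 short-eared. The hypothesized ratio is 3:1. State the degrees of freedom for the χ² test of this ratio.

A goodness-of-fit test with 2 phenotype classes has df = 2 − 1 = 1.

1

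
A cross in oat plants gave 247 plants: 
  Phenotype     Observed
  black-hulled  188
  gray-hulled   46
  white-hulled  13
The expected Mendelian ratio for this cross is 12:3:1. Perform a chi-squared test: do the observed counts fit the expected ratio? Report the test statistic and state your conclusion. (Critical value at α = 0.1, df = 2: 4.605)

The 12:3:1 ratio has 16 parts, so with N = 247 the expected counts are:
  black-hulled: 247 × 12/16 = 185.25
  gray-hulled: 247 × 3/16 = 46.3125
  white-hulled: 247 × 1/16 = 15.4375
χ² = Σ (O − E)² / E
  black-hulled: (188 − 185.25)² / 185.25 = 0.0408
  gray-hulled: (46 − 46.3125)² / 46.3125 = 0.0021
  white-hulled: (13 − 15.4375)² / 15.4375 = 0.3849
χ² = 0.0408 + 0.0021 + 0.3849 = 0.4278 ≈ 0.428
Degrees of freedom = 3 − 1 = 2; critical value at α = 0.1 is 4.605.
Since 0.428 < 4.605, we fail to reject the null hypothesis — the data are consistent with the 12:3:1 ratio.

0.428; consistent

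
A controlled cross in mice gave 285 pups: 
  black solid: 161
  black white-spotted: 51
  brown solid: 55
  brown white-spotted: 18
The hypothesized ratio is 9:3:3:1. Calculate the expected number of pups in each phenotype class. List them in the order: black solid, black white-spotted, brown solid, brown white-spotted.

160.3125, 53.4375, 53.4375, 17.8125

Under the 9:3:3:1 hypothesis (Σ ratio = 16, N = 285):
  black solid: 285 × 9/16 = 160.3125
  black white-spotted: 285 × 3/16 = 53.4375
  brown solid: 285 × 3/16 = 53.4375
  brown white-spotted: 285 × 1/16 = 17.8125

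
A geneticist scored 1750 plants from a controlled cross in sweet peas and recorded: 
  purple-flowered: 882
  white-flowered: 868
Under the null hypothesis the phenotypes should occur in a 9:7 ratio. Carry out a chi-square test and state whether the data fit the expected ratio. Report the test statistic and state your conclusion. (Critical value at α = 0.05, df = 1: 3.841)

24.336; not consistent

Total ratio parts = 16. Expected numbers out of 1750:
  purple-flowered: 1750 × 9/16 = 984.375
  white-flowered: 1750 × 7/16 = 765.625
χ² = Σ (O − E)² / E
  purple-flowered: (882 − 984.375)² / 984.375 = 10.6470
  white-flowered: (868 − 765.625)² / 765.625 = 13.6890
χ² = 10.6470 + 13.6890 = 24.336
Degrees of freedom = 2 − 1 = 1; critical value at α = 0.05 is 3.841.
Since 24.336 > 3.841, we reject the null hypothesis — the data do not fit the 9:7 ratio.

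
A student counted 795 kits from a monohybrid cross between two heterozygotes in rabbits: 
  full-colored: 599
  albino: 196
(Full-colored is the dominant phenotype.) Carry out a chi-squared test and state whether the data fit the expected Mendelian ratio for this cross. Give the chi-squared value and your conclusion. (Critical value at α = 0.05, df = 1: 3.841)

0.051; consistent

For a monohybrid cross between heterozygotes with complete dominance, the expected phenotypic ratio is 3:1.
Expected counts for N = 795 under a 3:1 ratio (total parts = 4):
  full-colored: 795 × 3/4 = 596.25
  albino: 795 × 1/4 = 198.75
χ² = Σ (O − E)² / E
  full-colored: (599 − 596.25)² / 596.25 = 0.0127
  albino: (196 − 198.75)² / 198.75 = 0.0381
χ² = 0.0127 + 0.0381 = 0.0508 ≈ 0.051
Degrees of freedom = 2 − 1 = 1; critical value at α = 0.05 is 3.841.
Since 0.051 < 3.841, we fail to reject the null hypothesis — the data are consistent with the 3:1 ratio.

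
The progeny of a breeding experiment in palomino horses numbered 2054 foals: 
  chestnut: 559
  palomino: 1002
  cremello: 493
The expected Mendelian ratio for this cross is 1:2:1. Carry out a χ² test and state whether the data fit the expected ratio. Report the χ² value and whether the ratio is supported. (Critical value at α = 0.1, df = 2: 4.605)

5.459; not consistent

Expected counts for N = 2054 under a 1:2:1 ratio (total parts = 4):
  chestnut: 2054 × 1/4 = 513.5
  palomino: 2054 × 2/4 = 1027
  cremello: 2054 × 1/4 = 513.5
χ² = Σ (O − E)² / E
  chestnut: (559 − 513.5)² / 513.5 = 4.0316
  palomino: (1002 − 1027)² / 1027 = 0.6086
  cremello: (493 − 513.5)² / 513.5 = 0.8184
χ² = 4.0316 + 0.6086 + 0.8184 = 5.4586 ≈ 5.459
Degrees of freedom = 3 − 1 = 2; critical value at α = 0.1 is 4.605.
Since 5.459 > 4.605, we reject the null hypothesis — the data do not fit the 1:2:1 ratio.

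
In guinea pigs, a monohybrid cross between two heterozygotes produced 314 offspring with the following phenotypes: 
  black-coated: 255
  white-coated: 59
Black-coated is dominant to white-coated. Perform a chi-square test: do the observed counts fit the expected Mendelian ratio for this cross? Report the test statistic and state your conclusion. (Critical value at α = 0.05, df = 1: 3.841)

6.459; not consistent

For a monohybrid cross between heterozygotes with complete dominance, the expected phenotypic ratio is 3:1.
Total ratio parts = 4. Expected numbers out of 314:
  black-coated: 314 × 3/4 = 235.5
  white-coated: 314 × 1/4 = 78.5
χ² = Σ (O − E)² / E
  black-coated: (255 − 235.5)² / 235.5 = 1.6146
  white-coated: (59 − 78.5)² / 78.5 = 4.8439
χ² = 1.6146 + 4.8439 = 6.4585 ≈ 6.459
Degrees of freedom = 2 − 1 = 1; critical value at α = 0.05 is 3.841.
Since 6.459 > 3.841, we reject the null hypothesis — the data do not fit the 3:1 ratio.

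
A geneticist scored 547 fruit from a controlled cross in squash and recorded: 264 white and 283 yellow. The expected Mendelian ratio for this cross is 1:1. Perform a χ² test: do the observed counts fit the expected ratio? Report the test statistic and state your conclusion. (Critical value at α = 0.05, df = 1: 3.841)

Total ratio parts = 2. Expected numbers out of 547:
  white: 547 × 1/2 = 273.5
  yellow: 547 × 1/2 = 273.5
χ² = Σ (O − E)² / E
  white: (264 − 273.5)² / 273.5 = 0.3300
  yellow: (283 − 273.5)² / 273.5 = 0.3300
χ² = 0.3300 + 0.3300 = 0.660
Degrees of freedom = 2 − 1 = 1; critical value at α = 0.05 is 3.841.
Since 0.660 < 3.841, we fail to reject the null hypothesis — the data are consistent with the 1:1 ratio.

0.660; consistent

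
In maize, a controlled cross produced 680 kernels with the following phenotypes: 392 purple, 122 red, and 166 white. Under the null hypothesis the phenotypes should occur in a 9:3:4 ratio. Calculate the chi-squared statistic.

Total ratio parts = 16. Expected numbers out of 680:
  purple: 680 × 9/16 = 382.5
  red: 680 × 3/16 = 127.5
  white: 680 × 4/16 = 170
χ² = Σ (O − E)² / E
  purple: (392 − 382.5)² / 382.5 = 0.2359
  red: (122 − 127.5)² / 127.5 = 0.2373
  white: (166 − 170)² / 170 = 0.0941
χ² = 0.2359 + 0.2373 + 0.0941 = 0.5673 ≈ 0.567

0.567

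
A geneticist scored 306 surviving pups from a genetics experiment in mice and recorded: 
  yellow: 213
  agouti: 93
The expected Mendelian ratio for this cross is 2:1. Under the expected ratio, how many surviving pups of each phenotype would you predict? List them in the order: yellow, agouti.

204, 102

Total ratio parts = 3. Expected numbers out of 306:
  yellow: 306 × 2/3 = 204
  agouti: 306 × 1/3 = 102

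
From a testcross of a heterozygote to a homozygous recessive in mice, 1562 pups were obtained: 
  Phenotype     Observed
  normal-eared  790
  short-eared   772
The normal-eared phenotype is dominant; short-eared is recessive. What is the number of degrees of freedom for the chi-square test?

1

A testcross of a heterozygote (Aa × aa) gives a 1:1 phenotypic ratio.
A goodness-of-fit test with 2 phenotype classes has df = 2 − 1 = 1.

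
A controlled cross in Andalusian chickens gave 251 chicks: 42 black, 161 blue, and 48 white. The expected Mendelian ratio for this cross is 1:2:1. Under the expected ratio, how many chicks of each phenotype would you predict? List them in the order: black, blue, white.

The 1:2:1 ratio has 4 parts, so with N = 251 the expected counts are:
  black: 251 × 1/4 = 62.75
  blue: 251 × 2/4 = 125.5
  white: 251 × 1/4 = 62.75

62.75, 125.5, 62.75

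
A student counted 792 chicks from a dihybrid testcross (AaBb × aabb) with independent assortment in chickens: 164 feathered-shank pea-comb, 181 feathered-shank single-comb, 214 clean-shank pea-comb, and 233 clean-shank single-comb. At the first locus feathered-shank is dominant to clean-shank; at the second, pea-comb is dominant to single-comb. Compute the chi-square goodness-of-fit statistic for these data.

A dihybrid testcross with independent assortment gives a 1:1:1:1 ratio.
Under the 1:1:1:1 hypothesis (Σ ratio = 4, N = 792):
  feathered-shank pea-comb: 792 × 1/4 = 198
  feathered-shank single-comb: 792 × 1/4 = 198
  clean-shank pea-comb: 792 × 1/4 = 198
  clean-shank single-comb: 792 × 1/4 = 198
χ² = Σ (O − E)² / E
  feathered-shank pea-comb: (164 − 198)² / 198 = 5.8384
  feathered-shank single-comb: (181 − 198)² / 198 = 1.4596
  clean-shank pea-comb: (214 − 198)² / 198 = 1.2929
  clean-shank single-comb: (233 − 198)² / 198 = 6.1869
χ² = 5.8384 + 1.4596 + 1.2929 + 6.1869 = 14.7778 ≈ 14.778

14.778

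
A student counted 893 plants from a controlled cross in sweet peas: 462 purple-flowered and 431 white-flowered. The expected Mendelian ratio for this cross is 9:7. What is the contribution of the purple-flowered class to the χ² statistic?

3.235

Total ratio parts = 16. Expected numbers out of 893:
  purple-flowered: 893 × 9/16 = 502.3125
  white-flowered: 893 × 7/16 = 390.6875
Contribution of purple-flowered: (462 − 502.3125)² / 502.3125 = 3.2352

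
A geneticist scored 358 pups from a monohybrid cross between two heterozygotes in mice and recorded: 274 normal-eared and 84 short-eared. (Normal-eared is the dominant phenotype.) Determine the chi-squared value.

For a monohybrid cross between heterozygotes with complete dominance, the expected phenotypic ratio is 3:1.
Total ratio parts = 4. Expected numbers out of 358:
  normal-eared: 358 × 3/4 = 268.5
  short-eared: 358 × 1/4 = 89.5
χ² = Σ (O − E)² / E
  normal-eared: (274 − 268.5)² / 268.5 = 0.1127
  short-eared: (84 − 89.5)² / 89.5 = 0.3380
χ² = 0.1127 + 0.3380 = 0.4507 ≈ 0.451

0.451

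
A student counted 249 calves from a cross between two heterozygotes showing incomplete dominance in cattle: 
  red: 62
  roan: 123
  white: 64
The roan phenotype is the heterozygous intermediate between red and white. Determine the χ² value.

0.068

With incomplete dominance, a heterozygote × heterozygote cross gives a 1:2:1 phenotypic ratio.
The 1:2:1 ratio has 4 parts, so with N = 249 the expected counts are:
  red: 249 × 1/4 = 62.25
  roan: 249 × 2/4 = 124.5
  white: 249 × 1/4 = 62.25
χ² = Σ (O − E)² / E
  red: (62 − 62.25)² / 62.25 = 0.0010
  roan: (123 − 124.5)² / 124.5 = 0.0181
  white: (64 − 62.25)² / 62.25 = 0.0492
χ² = 0.0010 + 0.0181 + 0.0492 = 0.0683 ≈ 0.068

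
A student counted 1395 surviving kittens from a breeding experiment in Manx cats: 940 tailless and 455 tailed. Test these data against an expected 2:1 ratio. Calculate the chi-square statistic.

0.323

The 2:1 ratio has 3 parts, so with N = 1395 the expected counts are:
  tailless: 1395 × 2/3 = 930
  tailed: 1395 × 1/3 = 465
χ² = Σ (O − E)² / E
  tailless: (940 − 930)² / 930 = 0.1075
  tailed: (455 − 465)² / 465 = 0.2151
χ² = 0.1075 + 0.2151 = 0.3226 ≈ 0.323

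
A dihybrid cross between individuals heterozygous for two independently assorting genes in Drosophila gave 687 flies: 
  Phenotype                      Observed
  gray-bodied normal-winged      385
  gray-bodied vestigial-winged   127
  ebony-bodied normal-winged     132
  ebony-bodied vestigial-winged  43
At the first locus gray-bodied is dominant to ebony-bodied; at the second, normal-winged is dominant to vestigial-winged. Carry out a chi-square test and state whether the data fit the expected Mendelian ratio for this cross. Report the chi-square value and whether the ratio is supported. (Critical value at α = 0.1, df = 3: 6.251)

0.110; consistent

A dihybrid F₂ with independent assortment and complete dominance at both loci gives a 9:3:3:1 phenotypic ratio.
The 9:3:3:1 ratio has 16 parts, so with N = 687 the expected counts are:
  gray-bodied normal-winged: 687 × 9/16 = 386.4375
  gray-bodied vestigial-winged: 687 × 3/16 = 128.8125
  ebony-bodied normal-winged: 687 × 3/16 = 128.8125
  ebony-bodied vestigial-winged: 687 × 1/16 = 42.9375
χ² = Σ (O − E)² / E
  gray-bodied normal-winged: (385 − 386.4375)² / 386.4375 = 0.0053
  gray-bodied vestigial-winged: (127 − 128.8125)² / 128.8125 = 0.0255
  ebony-bodied normal-winged: (132 − 128.8125)² / 128.8125 = 0.0789
  ebony-bodied vestigial-winged: (43 − 42.9375)² / 42.9375 = 0.0001
χ² = 0.0053 + 0.0255 + 0.0789 + 0.0001 = 0.1098 ≈ 0.110
Degrees of freedom = 4 − 1 = 3; critical value at α = 0.1 is 6.251.
Since 0.110 < 6.251, we fail to reject the null hypothesis — the data are consistent with the 9:3:3:1 ratio.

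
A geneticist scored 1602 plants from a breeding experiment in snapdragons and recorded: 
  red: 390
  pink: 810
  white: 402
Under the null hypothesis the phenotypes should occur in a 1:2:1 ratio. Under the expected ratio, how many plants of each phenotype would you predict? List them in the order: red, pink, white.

400.5, 801, 400.5

Under the 1:2:1 hypothesis (Σ ratio = 4, N = 1602):
  red: 1602 × 1/4 = 400.5
  pink: 1602 × 2/4 = 801
  white: 1602 × 1/4 = 400.5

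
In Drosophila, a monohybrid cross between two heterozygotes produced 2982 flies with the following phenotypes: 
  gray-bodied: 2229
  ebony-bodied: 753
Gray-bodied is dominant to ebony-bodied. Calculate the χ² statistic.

For a monohybrid cross between heterozygotes with complete dominance, the expected phenotypic ratio is 3:1.
The 3:1 ratio has 4 parts, so with N = 2982 the expected counts are:
  gray-bodied: 2982 × 3/4 = 2236.5
  ebony-bodied: 2982 × 1/4 = 745.5
χ² = Σ (O − E)² / E
  gray-bodied: (2229 − 2236.5)² / 2236.5 = 0.0252
  ebony-bodied: (753 − 745.5)² / 745.5 = 0.0755
χ² = 0.0252 + 0.0755 = 0.1007 ≈ 0.101

0.101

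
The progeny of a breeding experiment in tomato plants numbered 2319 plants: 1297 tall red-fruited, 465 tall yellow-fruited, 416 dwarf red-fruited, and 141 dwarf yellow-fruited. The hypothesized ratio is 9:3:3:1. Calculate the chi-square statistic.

3.059

Total ratio parts = 16. Expected numbers out of 2319:
  tall red-fruited: 2319 × 9/16 = 1304.4375
  tall yellow-fruited: 2319 × 3/16 = 434.8125
  dwarf red-fruited: 2319 × 3/16 = 434.8125
  dwarf yellow-fruited: 2319 × 1/16 = 144.9375
χ² = Σ (O − E)² / E
  tall red-fruited: (1297 − 1304.4375)² / 1304.4375 = 0.0424
  tall yellow-fruited: (465 − 434.8125)² / 434.8125 = 2.0958
  dwarf red-fruited: (416 − 434.8125)² / 434.8125 = 0.8139
  dwarf yellow-fruited: (141 − 144.9375)² / 144.9375 = 0.1070
χ² = 0.0424 + 2.0958 + 0.8139 + 0.1070 = 3.0591 ≈ 3.059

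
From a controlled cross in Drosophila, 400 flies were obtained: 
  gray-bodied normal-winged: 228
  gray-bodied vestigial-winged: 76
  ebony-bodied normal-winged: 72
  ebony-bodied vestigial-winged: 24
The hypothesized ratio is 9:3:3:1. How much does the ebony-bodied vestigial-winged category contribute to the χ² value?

0.040

Total ratio parts = 16. Expected numbers out of 400:
  gray-bodied normal-winged: 400 × 9/16 = 225
  gray-bodied vestigial-winged: 400 × 3/16 = 75
  ebony-bodied normal-winged: 400 × 3/16 = 75
  ebony-bodied vestigial-winged: 400 × 1/16 = 25
Contribution of ebony-bodied vestigial-winged: (24 − 25)² / 25 = 0.0400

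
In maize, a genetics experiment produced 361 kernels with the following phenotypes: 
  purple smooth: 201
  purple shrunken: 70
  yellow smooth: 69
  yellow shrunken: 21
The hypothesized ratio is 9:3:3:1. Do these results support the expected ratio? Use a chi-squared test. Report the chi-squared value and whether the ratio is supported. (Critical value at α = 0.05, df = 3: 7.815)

0.234; consistent

Under the 9:3:3:1 hypothesis (Σ ratio = 16, N = 361):
  purple smooth: 361 × 9/16 = 203.0625
  purple shrunken: 361 × 3/16 = 67.6875
  yellow smooth: 361 × 3/16 = 67.6875
  yellow shrunken: 361 × 1/16 = 22.5625
χ² = Σ (O − E)² / E
  purple smooth: (201 − 203.0625)² / 203.0625 = 0.0209
  purple shrunken: (70 − 67.6875)² / 67.6875 = 0.0790
  yellow smooth: (69 − 67.6875)² / 67.6875 = 0.0255
  yellow shrunken: (21 − 22.5625)² / 22.5625 = 0.1082
χ² = 0.0209 + 0.0790 + 0.0255 + 0.1082 = 0.2336 ≈ 0.234
Degrees of freedom = 4 − 1 = 3; critical value at α = 0.05 is 7.815.
Since 0.234 < 7.815, we fail to reject the null hypothesis — the data are consistent with the 9:3:3:1 ratio.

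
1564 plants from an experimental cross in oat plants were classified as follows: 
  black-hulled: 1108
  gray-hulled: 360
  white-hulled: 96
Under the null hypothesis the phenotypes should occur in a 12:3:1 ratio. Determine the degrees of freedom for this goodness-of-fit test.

2

A goodness-of-fit test with 3 phenotype classes has df = 3 − 1 = 2.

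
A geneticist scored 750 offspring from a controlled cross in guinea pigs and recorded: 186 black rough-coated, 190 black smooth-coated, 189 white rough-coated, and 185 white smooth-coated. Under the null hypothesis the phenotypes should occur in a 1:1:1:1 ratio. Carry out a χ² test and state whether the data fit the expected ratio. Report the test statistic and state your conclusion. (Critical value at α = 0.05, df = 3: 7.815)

0.091; consistent

The 1:1:1:1 ratio has 4 parts, so with N = 750 the expected counts are:
  black rough-coated: 750 × 1/4 = 187.5
  black smooth-coated: 750 × 1/4 = 187.5
  white rough-coated: 750 × 1/4 = 187.5
  white smooth-coated: 750 × 1/4 = 187.5
χ² = Σ (O − E)² / E
  black rough-coated: (186 − 187.5)² / 187.5 = 0.0120
  black smooth-coated: (190 − 187.5)² / 187.5 = 0.0333
  white rough-coated: (189 − 187.5)² / 187.5 = 0.0120
  white smooth-coated: (185 − 187.5)² / 187.5 = 0.0333
χ² = 0.0120 + 0.0333 + 0.0120 + 0.0333 = 0.0906 ≈ 0.091
Degrees of freedom = 4 − 1 = 3; critical value at α = 0.05 is 7.815.
Since 0.091 < 7.815, we fail to reject the null hypothesis — the data are consistent with the 1:1:1:1 ratio.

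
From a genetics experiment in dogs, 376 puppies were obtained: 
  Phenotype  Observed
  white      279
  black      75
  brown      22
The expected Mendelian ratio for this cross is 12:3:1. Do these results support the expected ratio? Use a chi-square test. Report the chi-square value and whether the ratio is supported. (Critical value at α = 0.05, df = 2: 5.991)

0.415; consistent

The 12:3:1 ratio has 16 parts, so with N = 376 the expected counts are:
  white: 376 × 12/16 = 282
  black: 376 × 3/16 = 70.5
  brown: 376 × 1/16 = 23.5
χ² = Σ (O − E)² / E
  white: (279 − 282)² / 282 = 0.0319
  black: (75 − 70.5)² / 70.5 = 0.2872
  brown: (22 − 23.5)² / 23.5 = 0.0957
χ² = 0.0319 + 0.2872 + 0.0957 = 0.4148 ≈ 0.415
Degrees of freedom = 3 − 1 = 2; critical value at α = 0.05 is 5.991.
Since 0.415 < 5.991, we fail to reject the null hypothesis — the data are consistent with the 12:3:1 ratio.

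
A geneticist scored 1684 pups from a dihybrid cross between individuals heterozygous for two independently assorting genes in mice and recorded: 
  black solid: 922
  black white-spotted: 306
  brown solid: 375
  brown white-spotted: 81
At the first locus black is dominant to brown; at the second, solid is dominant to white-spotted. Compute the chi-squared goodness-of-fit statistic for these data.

A dihybrid F₂ with independent assortment and complete dominance at both loci gives a 9:3:3:1 phenotypic ratio.
Total ratio parts = 16. Expected numbers out of 1684:
  black solid: 1684 × 9/16 = 947.25
  black white-spotted: 1684 × 3/16 = 315.75
  brown solid: 1684 × 3/16 = 315.75
  brown white-spotted: 1684 × 1/16 = 105.25
χ² = Σ (O − E)² / E
  black solid: (922 − 947.25)² / 947.25 = 0.6731
  black white-spotted: (306 − 315.75)² / 315.75 = 0.3011
  brown solid: (375 − 315.75)² / 315.75 = 11.1182
  brown white-spotted: (81 − 105.25)² / 105.25 = 5.5873
χ² = 0.6731 + 0.3011 + 11.1182 + 5.5873 = 17.6797 ≈ 17.680

17.680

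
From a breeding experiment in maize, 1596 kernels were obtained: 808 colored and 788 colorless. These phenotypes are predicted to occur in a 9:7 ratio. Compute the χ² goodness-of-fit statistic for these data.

The 9:7 ratio has 16 parts, so with N = 1596 the expected counts are:
  colored: 1596 × 9/16 = 897.75
  colorless: 1596 × 7/16 = 698.25
χ² = Σ (O − E)² / E
  colored: (808 − 897.75)² / 897.75 = 8.9725
  colorless: (788 − 698.25)² / 698.25 = 11.5361
χ² = 8.9725 + 11.5361 = 20.5086 ≈ 20.509

20.509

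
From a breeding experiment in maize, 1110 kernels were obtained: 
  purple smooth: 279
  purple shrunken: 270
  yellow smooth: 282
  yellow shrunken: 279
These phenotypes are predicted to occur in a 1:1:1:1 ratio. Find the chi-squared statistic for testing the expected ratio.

0.292

The 1:1:1:1 ratio has 4 parts, so with N = 1110 the expected counts are:
  purple smooth: 1110 × 1/4 = 277.5
  purple shrunken: 1110 × 1/4 = 277.5
  yellow smooth: 1110 × 1/4 = 277.5
  yellow shrunken: 1110 × 1/4 = 277.5
χ² = Σ (O − E)² / E
  purple smooth: (279 − 277.5)² / 277.5 = 0.0081
  purple shrunken: (270 − 277.5)² / 277.5 = 0.2027
  yellow smooth: (282 − 277.5)² / 277.5 = 0.0730
  yellow shrunken: (279 − 277.5)² / 277.5 = 0.0081
χ² = 0.0081 + 0.2027 + 0.0730 + 0.0081 = 0.2919 ≈ 0.292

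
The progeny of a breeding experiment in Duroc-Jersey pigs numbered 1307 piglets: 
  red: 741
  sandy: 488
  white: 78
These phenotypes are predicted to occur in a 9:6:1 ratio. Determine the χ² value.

Under the 9:6:1 hypothesis (Σ ratio = 16, N = 1307):
  red: 1307 × 9/16 = 735.1875
  sandy: 1307 × 6/16 = 490.125
  white: 1307 × 1/16 = 81.6875
χ² = Σ (O − E)² / E
  red: (741 − 735.1875)² / 735.1875 = 0.0460
  sandy: (488 − 490.125)² / 490.125 = 0.0092
  white: (78 − 81.6875)² / 81.6875 = 0.1665
χ² = 0.0460 + 0.0092 + 0.1665 = 0.2217 ≈ 0.222

0.222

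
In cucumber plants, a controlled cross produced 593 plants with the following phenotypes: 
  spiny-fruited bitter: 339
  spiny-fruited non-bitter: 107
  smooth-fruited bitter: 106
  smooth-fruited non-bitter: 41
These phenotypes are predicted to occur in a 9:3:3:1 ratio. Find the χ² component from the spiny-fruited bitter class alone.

Total ratio parts = 16. Expected numbers out of 593:
  spiny-fruited bitter: 593 × 9/16 = 333.5625
  spiny-fruited non-bitter: 593 × 3/16 = 111.1875
  smooth-fruited bitter: 593 × 3/16 = 111.1875
  smooth-fruited non-bitter: 593 × 1/16 = 37.0625
Contribution of spiny-fruited bitter: (339 − 333.5625)² / 333.5625 = 0.0886

0.089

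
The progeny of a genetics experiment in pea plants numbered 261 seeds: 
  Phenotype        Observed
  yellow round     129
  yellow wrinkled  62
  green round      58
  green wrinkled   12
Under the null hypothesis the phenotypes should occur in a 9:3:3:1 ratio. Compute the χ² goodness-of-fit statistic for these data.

8.466

Total ratio parts = 16. Expected numbers out of 261:
  yellow round: 261 × 9/16 = 146.8125
  yellow wrinkled: 261 × 3/16 = 48.9375
  green round: 261 × 3/16 = 48.9375
  green wrinkled: 261 × 1/16 = 16.3125
χ² = Σ (O − E)² / E
  yellow round: (129 − 146.8125)² / 146.8125 = 2.1612
  yellow wrinkled: (62 − 48.9375)² / 48.9375 = 3.4867
  green round: (58 − 48.9375)² / 48.9375 = 1.6782
  green wrinkled: (12 − 16.3125)² / 16.3125 = 1.1401
χ² = 2.1612 + 3.4867 + 1.6782 + 1.1401 = 8.4662 ≈ 8.466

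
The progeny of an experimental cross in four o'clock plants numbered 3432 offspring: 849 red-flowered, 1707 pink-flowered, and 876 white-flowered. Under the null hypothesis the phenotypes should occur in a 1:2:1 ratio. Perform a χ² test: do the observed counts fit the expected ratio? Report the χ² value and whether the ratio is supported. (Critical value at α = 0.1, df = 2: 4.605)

Under the 1:2:1 hypothesis (Σ ratio = 4, N = 3432):
  red-flowered: 3432 × 1/4 = 858
  pink-flowered: 3432 × 2/4 = 1716
  white-flowered: 3432 × 1/4 = 858
χ² = Σ (O − E)² / E
  red-flowered: (849 − 858)² / 858 = 0.0944
  pink-flowered: (1707 − 1716)² / 1716 = 0.0472
  white-flowered: (876 − 858)² / 858 = 0.3776
χ² = 0.0944 + 0.0472 + 0.3776 = 0.5192 ≈ 0.519
Degrees of freedom = 3 − 1 = 2; critical value at α = 0.1 is 4.605.
Since 0.519 < 4.605, we fail to reject the null hypothesis — the data are consistent with the 1:2:1 ratio.

0.519; consistent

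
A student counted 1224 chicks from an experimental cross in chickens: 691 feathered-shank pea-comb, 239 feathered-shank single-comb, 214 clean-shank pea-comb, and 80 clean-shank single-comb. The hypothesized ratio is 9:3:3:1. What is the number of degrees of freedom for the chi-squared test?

3

A goodness-of-fit test with 4 phenotype classes has df = 4 − 1 = 3.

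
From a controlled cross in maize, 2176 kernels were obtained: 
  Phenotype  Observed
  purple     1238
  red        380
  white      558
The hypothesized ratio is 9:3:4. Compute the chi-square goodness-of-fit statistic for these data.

Expected counts for N = 2176 under a 9:3:4 ratio (total parts = 16):
  purple: 2176 × 9/16 = 1224
  red: 2176 × 3/16 = 408
  white: 2176 × 4/16 = 544
χ² = Σ (O − E)² / E
  purple: (1238 − 1224)² / 1224 = 0.1601
  red: (380 − 408)² / 408 = 1.9216
  white: (558 − 544)² / 544 = 0.3603
χ² = 0.1601 + 1.9216 + 0.3603 = 2.442

2.442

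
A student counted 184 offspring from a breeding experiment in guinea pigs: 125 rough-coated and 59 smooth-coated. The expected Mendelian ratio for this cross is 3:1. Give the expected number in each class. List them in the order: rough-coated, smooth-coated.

The 3:1 ratio has 4 parts, so with N = 184 the expected counts are:
  rough-coated: 184 × 3/4 = 138
  smooth-coated: 184 × 1/4 = 46

138, 46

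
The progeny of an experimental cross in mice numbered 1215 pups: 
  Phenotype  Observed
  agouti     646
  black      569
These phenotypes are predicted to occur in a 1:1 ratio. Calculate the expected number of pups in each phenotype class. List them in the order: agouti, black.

Expected counts for N = 1215 under a 1:1 ratio (total parts = 2):
  agouti: 1215 × 1/2 = 607.5
  black: 1215 × 1/2 = 607.5

607.5, 607.5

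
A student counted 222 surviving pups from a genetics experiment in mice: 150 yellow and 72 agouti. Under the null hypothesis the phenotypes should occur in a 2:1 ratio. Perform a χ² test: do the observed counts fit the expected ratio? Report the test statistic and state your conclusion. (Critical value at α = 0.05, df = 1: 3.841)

0.081; consistent

Total ratio parts = 3. Expected numbers out of 222:
  yellow: 222 × 2/3 = 148
  agouti: 222 × 1/3 = 74
χ² = Σ (O − E)² / E
  yellow: (150 − 148)² / 148 = 0.0270
  agouti: (72 − 74)² / 74 = 0.0541
χ² = 0.0270 + 0.0541 = 0.0811 ≈ 0.081
Degrees of freedom = 2 − 1 = 1; critical value at α = 0.05 is 3.841.
Since 0.081 < 3.841, we fail to reject the null hypothesis — the data are consistent with the 2:1 ratio.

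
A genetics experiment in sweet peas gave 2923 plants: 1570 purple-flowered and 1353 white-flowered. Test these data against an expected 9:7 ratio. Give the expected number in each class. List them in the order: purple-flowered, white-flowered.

1644.1875, 1278.8125

Total ratio parts = 16. Expected numbers out of 2923:
  purple-flowered: 2923 × 9/16 = 1644.1875
  white-flowered: 2923 × 7/16 = 1278.8125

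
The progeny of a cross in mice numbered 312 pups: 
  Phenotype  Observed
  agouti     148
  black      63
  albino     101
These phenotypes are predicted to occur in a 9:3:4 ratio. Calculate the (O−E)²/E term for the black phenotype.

0.346

Total ratio parts = 16. Expected numbers out of 312:
  agouti: 312 × 9/16 = 175.5
  black: 312 × 3/16 = 58.5
  albino: 312 × 4/16 = 78
Contribution of black: (63 − 58.5)² / 58.5 = 0.3462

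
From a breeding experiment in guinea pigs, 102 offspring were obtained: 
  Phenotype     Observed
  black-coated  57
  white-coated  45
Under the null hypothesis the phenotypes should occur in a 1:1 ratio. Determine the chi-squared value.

1.412

The 1:1 ratio has 2 parts, so with N = 102 the expected counts are:
  black-coated: 102 × 1/2 = 51
  white-coated: 102 × 1/2 = 51
χ² = Σ (O − E)² / E
  black-coated: (57 − 51)² / 51 = 0.7059
  white-coated: (45 − 51)² / 51 = 0.7059
χ² = 0.7059 + 0.7059 = 1.4118 ≈ 1.412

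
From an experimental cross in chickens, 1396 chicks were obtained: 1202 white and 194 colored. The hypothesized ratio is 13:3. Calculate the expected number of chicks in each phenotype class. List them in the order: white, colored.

Expected counts for N = 1396 under a 13:3 ratio (total parts = 16):
  white: 1396 × 13/16 = 1134.25
  colored: 1396 × 3/16 = 261.75

1134.25, 261.75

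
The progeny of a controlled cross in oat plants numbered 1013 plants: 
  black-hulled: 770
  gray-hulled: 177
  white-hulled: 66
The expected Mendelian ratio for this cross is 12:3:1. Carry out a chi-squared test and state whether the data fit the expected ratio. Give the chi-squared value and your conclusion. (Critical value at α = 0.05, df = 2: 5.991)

Total ratio parts = 16. Expected numbers out of 1013:
  black-hulled: 1013 × 12/16 = 759.75
  gray-hulled: 1013 × 3/16 = 189.9375
  white-hulled: 1013 × 1/16 = 63.3125
χ² = Σ (O − E)² / E
  black-hulled: (770 − 759.75)² / 759.75 = 0.1383
  gray-hulled: (177 − 189.9375)² / 189.9375 = 0.8812
  white-hulled: (66 − 63.3125)² / 63.3125 = 0.1141
χ² = 0.1383 + 0.8812 + 0.1141 = 1.1336 ≈ 1.134
Degrees of freedom = 3 − 1 = 2; critical value at α = 0.05 is 5.991.
Since 1.134 < 5.991, we fail to reject the null hypothesis — the data are consistent with the 12:3:1 ratio.

1.134; consistent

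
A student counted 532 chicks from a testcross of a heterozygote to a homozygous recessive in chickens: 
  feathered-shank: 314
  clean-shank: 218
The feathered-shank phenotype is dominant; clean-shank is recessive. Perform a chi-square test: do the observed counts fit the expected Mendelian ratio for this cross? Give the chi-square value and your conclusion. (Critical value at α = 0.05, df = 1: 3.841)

17.323; not consistent

A testcross of a heterozygote (Aa × aa) gives a 1:1 phenotypic ratio.
Expected counts for N = 532 under a 1:1 ratio (total parts = 2):
  feathered-shank: 532 × 1/2 = 266
  clean-shank: 532 × 1/2 = 266
χ² = Σ (O − E)² / E
  feathered-shank: (314 − 266)² / 266 = 8.6617
  clean-shank: (218 − 266)² / 266 = 8.6617
χ² = 8.6617 + 8.6617 = 17.3234 ≈ 17.323
Degrees of freedom = 2 − 1 = 1; critical value at α = 0.05 is 3.841.
Since 17.323 > 3.841, we reject the null hypothesis — the data do not fit the 1:1 ratio.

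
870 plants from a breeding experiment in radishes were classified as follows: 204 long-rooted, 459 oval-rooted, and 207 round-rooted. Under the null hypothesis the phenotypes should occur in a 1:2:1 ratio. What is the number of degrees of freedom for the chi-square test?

2

A goodness-of-fit test with 3 phenotype classes has df = 3 − 1 = 2.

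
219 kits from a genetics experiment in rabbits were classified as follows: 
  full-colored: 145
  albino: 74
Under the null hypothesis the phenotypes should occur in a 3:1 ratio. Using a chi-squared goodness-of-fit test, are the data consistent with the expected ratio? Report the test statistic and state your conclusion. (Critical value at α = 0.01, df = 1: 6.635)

9.024; not consistent

Expected counts for N = 219 under a 3:1 ratio (total parts = 4):
  full-colored: 219 × 3/4 = 164.25
  albino: 219 × 1/4 = 54.75
χ² = Σ (O − E)² / E
  full-colored: (145 − 164.25)² / 164.25 = 2.2561
  albino: (74 − 54.75)² / 54.75 = 6.7683
χ² = 2.2561 + 6.7683 = 9.0244 ≈ 9.024
Degrees of freedom = 2 − 1 = 1; critical value at α = 0.01 is 6.635.
Since 9.024 > 6.635, we reject the null hypothesis — the data do not fit the 3:1 ratio.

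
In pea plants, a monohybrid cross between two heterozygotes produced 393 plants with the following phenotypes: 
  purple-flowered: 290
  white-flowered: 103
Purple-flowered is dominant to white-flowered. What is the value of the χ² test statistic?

0.306

For a monohybrid cross between heterozygotes with complete dominance, the expected phenotypic ratio is 3:1.
The 3:1 ratio has 4 parts, so with N = 393 the expected counts are:
  purple-flowered: 393 × 3/4 = 294.75
  white-flowered: 393 × 1/4 = 98.25
χ² = Σ (O − E)² / E
  purple-flowered: (290 − 294.75)² / 294.75 = 0.0765
  white-flowered: (103 − 98.25)² / 98.25 = 0.2296
χ² = 0.0765 + 0.2296 = 0.3061 ≈ 0.306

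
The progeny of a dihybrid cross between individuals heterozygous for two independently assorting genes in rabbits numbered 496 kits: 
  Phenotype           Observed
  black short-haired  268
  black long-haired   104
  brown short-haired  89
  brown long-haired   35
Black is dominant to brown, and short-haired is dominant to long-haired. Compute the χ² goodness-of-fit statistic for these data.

2.423

A dihybrid F₂ with independent assortment and complete dominance at both loci gives a 9:3:3:1 phenotypic ratio.
The 9:3:3:1 ratio has 16 parts, so with N = 496 the expected counts are:
  black short-haired: 496 × 9/16 = 279
  black long-haired: 496 × 3/16 = 93
  brown short-haired: 496 × 3/16 = 93
  brown long-haired: 496 × 1/16 = 31
χ² = Σ (O − E)² / E
  black short-haired: (268 − 279)² / 279 = 0.4337
  black long-haired: (104 − 93)² / 93 = 1.3011
  brown short-haired: (89 − 93)² / 93 = 0.1720
  brown long-haired: (35 − 31)² / 31 = 0.5161
χ² = 0.4337 + 1.3011 + 0.1720 + 0.5161 = 2.4229 ≈ 2.423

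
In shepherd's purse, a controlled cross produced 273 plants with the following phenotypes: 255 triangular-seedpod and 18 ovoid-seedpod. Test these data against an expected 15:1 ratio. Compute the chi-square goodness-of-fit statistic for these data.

0.055

Total ratio parts = 16. Expected numbers out of 273:
  triangular-seedpod: 273 × 15/16 = 255.9375
  ovoid-seedpod: 273 × 1/16 = 17.0625
χ² = Σ (O − E)² / E
  triangular-seedpod: (255 − 255.9375)² / 255.9375 = 0.0034
  ovoid-seedpod: (18 − 17.0625)² / 17.0625 = 0.0515
χ² = 0.0034 + 0.0515 = 0.0549 ≈ 0.055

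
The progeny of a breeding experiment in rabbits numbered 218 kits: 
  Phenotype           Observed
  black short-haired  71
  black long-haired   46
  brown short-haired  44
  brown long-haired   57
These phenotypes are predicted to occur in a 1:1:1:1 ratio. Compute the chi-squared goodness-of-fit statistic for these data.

The 1:1:1:1 ratio has 4 parts, so with N = 218 the expected counts are:
  black short-haired: 218 × 1/4 = 54.5
  black long-haired: 218 × 1/4 = 54.5
  brown short-haired: 218 × 1/4 = 54.5
  brown long-haired: 218 × 1/4 = 54.5
χ² = Σ (O − E)² / E
  black short-haired: (71 − 54.5)² / 54.5 = 4.9954
  black long-haired: (46 − 54.5)² / 54.5 = 1.3257
  brown short-haired: (44 − 54.5)² / 54.5 = 2.0229
  brown long-haired: (57 − 54.5)² / 54.5 = 0.1147
χ² = 4.9954 + 1.3257 + 2.0229 + 0.1147 = 8.4587 ≈ 8.459

8.459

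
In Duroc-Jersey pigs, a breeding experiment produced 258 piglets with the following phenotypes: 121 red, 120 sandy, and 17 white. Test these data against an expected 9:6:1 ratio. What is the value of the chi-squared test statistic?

Under the 9:6:1 hypothesis (Σ ratio = 16, N = 258):
  red: 258 × 9/16 = 145.125
  sandy: 258 × 6/16 = 96.75
  white: 258 × 1/16 = 16.125
χ² = Σ (O − E)² / E
  red: (121 − 145.125)² / 145.125 = 4.0104
  sandy: (120 − 96.75)² / 96.75 = 5.5872
  white: (17 − 16.125)² / 16.125 = 0.0475
χ² = 4.0104 + 5.5872 + 0.0475 = 9.6451 ≈ 9.645

9.645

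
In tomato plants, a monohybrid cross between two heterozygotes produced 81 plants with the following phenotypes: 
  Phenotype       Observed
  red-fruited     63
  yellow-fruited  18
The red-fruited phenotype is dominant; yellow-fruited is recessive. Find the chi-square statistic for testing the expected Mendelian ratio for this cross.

For a monohybrid cross between heterozygotes with complete dominance, the expected phenotypic ratio is 3:1.
Expected counts for N = 81 under a 3:1 ratio (total parts = 4):
  red-fruited: 81 × 3/4 = 60.75
  yellow-fruited: 81 × 1/4 = 20.25
χ² = Σ (O − E)² / E
  red-fruited: (63 − 60.75)² / 60.75 = 0.0833
  yellow-fruited: (18 − 20.25)² / 20.25 = 0.2500
χ² = 0.0833 + 0.2500 = 0.3333 ≈ 0.333

0.333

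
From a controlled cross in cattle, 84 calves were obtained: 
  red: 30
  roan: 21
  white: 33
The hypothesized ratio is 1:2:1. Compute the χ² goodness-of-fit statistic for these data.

21.214

The 1:2:1 ratio has 4 parts, so with N = 84 the expected counts are:
  red: 84 × 1/4 = 21
  roan: 84 × 2/4 = 42
  white: 84 × 1/4 = 21
χ² = Σ (O − E)² / E
  red: (30 − 21)² / 21 = 3.8571
  roan: (21 − 42)² / 42 = 10.5000
  white: (33 − 21)² / 21 = 6.8571
χ² = 3.8571 + 10.5000 + 6.8571 = 21.2142 ≈ 21.214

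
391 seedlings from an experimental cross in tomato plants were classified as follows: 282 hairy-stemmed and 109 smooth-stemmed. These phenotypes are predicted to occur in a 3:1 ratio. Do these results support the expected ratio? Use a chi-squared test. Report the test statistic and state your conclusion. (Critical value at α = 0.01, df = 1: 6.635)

1.726; consistent

The 3:1 ratio has 4 parts, so with N = 391 the expected counts are:
  hairy-stemmed: 391 × 3/4 = 293.25
  smooth-stemmed: 391 × 1/4 = 97.75
χ² = Σ (O − E)² / E
  hairy-stemmed: (282 − 293.25)² / 293.25 = 0.4316
  smooth-stemmed: (109 − 97.75)² / 97.75 = 1.2948
χ² = 0.4316 + 1.2948 = 1.7264 ≈ 1.726
Degrees of freedom = 2 − 1 = 1; critical value at α = 0.01 is 6.635.
Since 1.726 < 6.635, we fail to reject the null hypothesis — the data are consistent with the 3:1 ratio.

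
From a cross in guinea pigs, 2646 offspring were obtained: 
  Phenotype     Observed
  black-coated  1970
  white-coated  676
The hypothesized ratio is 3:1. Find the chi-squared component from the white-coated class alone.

The 3:1 ratio has 4 parts, so with N = 2646 the expected counts are:
  black-coated: 2646 × 3/4 = 1984.5
  white-coated: 2646 × 1/4 = 661.5
Contribution of white-coated: (676 − 661.5)² / 661.5 = 0.3178

0.318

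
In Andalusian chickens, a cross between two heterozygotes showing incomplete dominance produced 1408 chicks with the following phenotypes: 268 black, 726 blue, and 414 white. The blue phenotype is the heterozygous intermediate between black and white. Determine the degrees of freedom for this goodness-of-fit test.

2

With incomplete dominance, a heterozygote × heterozygote cross gives a 1:2:1 phenotypic ratio.
A goodness-of-fit test with 3 phenotype classes has df = 3 − 1 = 2.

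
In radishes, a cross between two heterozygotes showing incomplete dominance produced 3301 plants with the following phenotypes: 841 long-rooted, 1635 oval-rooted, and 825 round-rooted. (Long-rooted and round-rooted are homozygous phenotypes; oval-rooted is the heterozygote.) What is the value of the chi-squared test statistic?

0.446

With incomplete dominance, a heterozygote × heterozygote cross gives a 1:2:1 phenotypic ratio.
Expected counts for N = 3301 under a 1:2:1 ratio (total parts = 4):
  long-rooted: 3301 × 1/4 = 825.25
  oval-rooted: 3301 × 2/4 = 1650.5
  round-rooted: 3301 × 1/4 = 825.25
χ² = Σ (O − E)² / E
  long-rooted: (841 − 825.25)² / 825.25 = 0.3006
  oval-rooted: (1635 − 1650.5)² / 1650.5 = 0.1456
  round-rooted: (825 − 825.25)² / 825.25 = 0.0001
χ² = 0.3006 + 0.1456 + 0.0001 = 0.4463 ≈ 0.446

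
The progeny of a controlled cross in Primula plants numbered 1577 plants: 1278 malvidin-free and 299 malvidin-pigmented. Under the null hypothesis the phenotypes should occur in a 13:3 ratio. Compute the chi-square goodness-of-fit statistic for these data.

The 13:3 ratio has 16 parts, so with N = 1577 the expected counts are:
  malvidin-free: 1577 × 13/16 = 1281.3125
  malvidin-pigmented: 1577 × 3/16 = 295.6875
χ² = Σ (O − E)² / E
  malvidin-free: (1278 − 1281.3125)² / 1281.3125 = 0.0086
  malvidin-pigmented: (299 − 295.6875)² / 295.6875 = 0.0371
χ² = 0.0086 + 0.0371 = 0.0457 ≈ 0.046

0.046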